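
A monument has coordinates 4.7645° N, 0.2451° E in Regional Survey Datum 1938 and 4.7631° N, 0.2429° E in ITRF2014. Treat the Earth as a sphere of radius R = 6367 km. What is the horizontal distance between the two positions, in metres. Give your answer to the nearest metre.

Δφ = 4.7631° − 4.7645° = -0.0014°; Δλ = 0.2429° − 0.2451° = -0.0022°.
1° along a meridian = πR/180 = 111125 m.
ΔN = Δφ × 111125 = -155.6 m; ΔE = Δλ × 111125 × cos(4.7645°) = -0.0022 × 111125 × 0.996545 = -243.6 m.
Distance = √(ΔE² + ΔN²) = √((-243.6)² + (-155.6)²) = 289.1 m.

289 m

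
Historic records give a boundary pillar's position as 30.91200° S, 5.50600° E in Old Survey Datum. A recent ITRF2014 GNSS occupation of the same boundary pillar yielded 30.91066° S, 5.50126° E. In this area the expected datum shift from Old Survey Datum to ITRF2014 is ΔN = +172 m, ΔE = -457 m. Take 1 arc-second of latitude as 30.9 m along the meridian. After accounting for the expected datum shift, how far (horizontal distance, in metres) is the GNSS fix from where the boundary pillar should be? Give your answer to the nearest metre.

Observed coordinate differences: Δφ = +0.00134°, Δλ = -0.00474°.
Converting to metres (1° lat = 111240 m, cos φ = 0.857957): observed ΔN = 149.1 m, observed ΔE = -452.4 m.
Subtracting the expected shift leaves a residual of 149.1 − (172) = -22.9 m north and -452.4 − (-457) = 4.6 m east.
Residual distance = √((-22.9)² + 4.6²) = 23.4 m.

23 m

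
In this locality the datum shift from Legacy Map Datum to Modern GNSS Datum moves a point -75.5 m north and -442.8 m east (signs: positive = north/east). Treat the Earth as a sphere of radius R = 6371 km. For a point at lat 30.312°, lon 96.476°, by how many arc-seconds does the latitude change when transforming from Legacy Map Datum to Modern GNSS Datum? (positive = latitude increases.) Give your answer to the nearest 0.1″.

On a sphere of radius R, 1 rad of latitude = R, so Δφ = ΔN / R = -75.5 / 6371000 = -1.1851e-05 rad = -2.444″.

Δφ = -2.4″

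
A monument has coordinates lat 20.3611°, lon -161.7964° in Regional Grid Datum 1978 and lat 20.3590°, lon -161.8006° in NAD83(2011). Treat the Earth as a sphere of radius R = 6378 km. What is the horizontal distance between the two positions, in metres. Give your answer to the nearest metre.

Δφ = 20.3590° − 20.3611° = -0.0021°; Δλ = -161.8006° − -161.7964° = -0.0042°.
1° along a meridian = πR/180 = 111317 m.
ΔN = Δφ × 111317 = -233.8 m; ΔE = Δλ × 111317 × cos(20.3611°) = -0.0042 × 111317 × 0.937518 = -438.3 m.
Distance = √(ΔE² + ΔN²) = √((-438.3)² + (-233.8)²) = 496.8 m.

497 m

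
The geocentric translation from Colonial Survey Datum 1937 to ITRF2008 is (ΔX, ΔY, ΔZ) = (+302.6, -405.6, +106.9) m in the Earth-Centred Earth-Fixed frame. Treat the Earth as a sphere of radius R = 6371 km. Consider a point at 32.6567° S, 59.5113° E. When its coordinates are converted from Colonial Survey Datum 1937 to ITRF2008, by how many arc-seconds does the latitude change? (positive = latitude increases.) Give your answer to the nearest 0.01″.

sin φ = -0.539604, cos φ = 0.841919, sin λ = 0.861729, cos λ = 0.507368.
North component: ΔN = −sin φ cos λ·ΔX − sin φ sin λ·ΔY + cos φ·ΔZ = −(-0.539604)(0.507368)(302.6) − (-0.539604)(0.861729)(-405.6) + (0.841919)(106.9) = -15.75 m.
1° of latitude spans πR/180 = 111195 m, so Δφ = -15.75 / 111195 × 3600 = -0.510″.

Δφ = -0.51″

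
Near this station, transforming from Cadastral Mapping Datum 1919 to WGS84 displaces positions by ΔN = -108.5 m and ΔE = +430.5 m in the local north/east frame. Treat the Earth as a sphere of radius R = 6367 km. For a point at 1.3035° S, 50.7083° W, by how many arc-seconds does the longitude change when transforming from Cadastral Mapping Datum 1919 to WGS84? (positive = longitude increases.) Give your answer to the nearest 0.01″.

At latitude -1.3035°, cos φ = 0.999741.
One radian of longitude at latitude φ spans R cos φ, so Δλ = ΔE / (R cos φ) = 430.5 / (6367000 × 0.999741) = 6.7632e-05 rad = 13.950″.

Δλ = 13.95″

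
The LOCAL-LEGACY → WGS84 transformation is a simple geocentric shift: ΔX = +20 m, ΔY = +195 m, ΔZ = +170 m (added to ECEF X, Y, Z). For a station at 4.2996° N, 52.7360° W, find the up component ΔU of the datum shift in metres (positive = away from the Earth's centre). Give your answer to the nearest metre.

ΔU = -130 m

The local up (radial) axis is (cos φ cos λ, cos φ sin λ, sin φ), giving ΔU = 12.076 − 154.755 + 12.745 = -129.93 m.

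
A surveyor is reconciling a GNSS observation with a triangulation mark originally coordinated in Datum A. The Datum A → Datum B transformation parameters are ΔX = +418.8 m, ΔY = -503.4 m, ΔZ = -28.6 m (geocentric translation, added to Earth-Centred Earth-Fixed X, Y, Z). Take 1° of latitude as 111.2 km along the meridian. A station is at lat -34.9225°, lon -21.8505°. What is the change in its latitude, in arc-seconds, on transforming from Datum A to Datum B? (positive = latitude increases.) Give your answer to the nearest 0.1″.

sin φ = -0.572468, cos φ = 0.819927, sin λ = -0.372186, cos λ = 0.928158.
North component: ΔN = −sin φ cos λ·ΔX − sin φ sin λ·ΔY + cos φ·ΔZ = −(-0.572468)(0.928158)(418.8) − (-0.572468)(-0.372186)(-503.4) + (0.819927)(-28.6) = 306.33 m.
1° of latitude spans 111200 m, so Δφ = 306.33 / 111200 × 3600 = 9.917″.

Δφ = 9.9″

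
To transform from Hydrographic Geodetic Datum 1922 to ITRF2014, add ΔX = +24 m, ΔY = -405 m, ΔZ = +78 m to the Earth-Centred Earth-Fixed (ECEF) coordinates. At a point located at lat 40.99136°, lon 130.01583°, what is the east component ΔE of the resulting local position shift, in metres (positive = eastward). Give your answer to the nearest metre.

ΔE = 242 m

The local east axis at (φ, λ) is (−sin λ, cos λ, 0), so ΔE = −sin(130.01583°)·24 + cos(130.01583°)·(-405) = 242.03 m.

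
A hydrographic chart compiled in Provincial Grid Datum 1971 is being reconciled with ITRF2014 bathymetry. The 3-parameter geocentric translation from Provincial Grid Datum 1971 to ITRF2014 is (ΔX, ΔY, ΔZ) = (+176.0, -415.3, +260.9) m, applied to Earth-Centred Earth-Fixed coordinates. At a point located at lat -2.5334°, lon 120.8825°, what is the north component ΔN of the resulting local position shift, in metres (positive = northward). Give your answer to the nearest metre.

The local north axis is (−sin φ cos λ, −sin φ sin λ, cos φ), giving ΔN = -3.993 − 15.754 + 260.645 = 240.90 m.

ΔN = 241 m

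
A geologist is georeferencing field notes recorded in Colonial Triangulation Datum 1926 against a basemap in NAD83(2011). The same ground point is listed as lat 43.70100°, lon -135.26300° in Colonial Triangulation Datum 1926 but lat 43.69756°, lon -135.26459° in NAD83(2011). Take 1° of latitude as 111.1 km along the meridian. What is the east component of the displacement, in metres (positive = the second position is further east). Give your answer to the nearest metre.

ΔE = -128 m

Δφ = 43.69756° − 43.70100° = -0.00344°; Δλ = -135.26459° − -135.26300° = -0.00159°.
ΔN = Δφ × 111100 = -382.2 m; ΔE = Δλ × 111100 × cos(43.70100°) = -0.00159 × 111100 × 0.722955 = -127.7 m.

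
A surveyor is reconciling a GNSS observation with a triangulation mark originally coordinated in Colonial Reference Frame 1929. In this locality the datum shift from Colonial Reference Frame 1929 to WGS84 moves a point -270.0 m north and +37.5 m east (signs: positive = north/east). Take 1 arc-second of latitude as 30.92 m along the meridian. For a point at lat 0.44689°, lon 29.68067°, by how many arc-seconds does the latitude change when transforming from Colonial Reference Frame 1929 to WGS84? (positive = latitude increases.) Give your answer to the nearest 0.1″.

1″ of latitude = 30.92 m, so Δφ = -270.0 / 30.92 = -8.732″.

Δφ = -8.7″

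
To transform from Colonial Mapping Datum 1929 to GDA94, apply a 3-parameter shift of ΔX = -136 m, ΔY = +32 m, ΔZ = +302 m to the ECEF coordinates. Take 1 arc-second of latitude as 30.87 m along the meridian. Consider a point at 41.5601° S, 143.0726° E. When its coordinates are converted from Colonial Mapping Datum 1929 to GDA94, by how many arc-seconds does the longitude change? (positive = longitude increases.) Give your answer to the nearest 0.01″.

sin φ = -0.663405, cos φ = 0.748260, sin λ = 0.600803, cos λ = -0.799397.
East component: ΔE = −sin λ·ΔX + cos λ·ΔY = −(0.600803)(-136) + (-0.799397)(32) = 56.13 m.
1° of latitude spans 3600 × 30.87 = 111132 m; at latitude φ, 1° of longitude spans that × cos φ = 83155.7 m, so Δλ = 56.13 / 83155.7 × 3600 = 2.430″.

Δλ = 2.43″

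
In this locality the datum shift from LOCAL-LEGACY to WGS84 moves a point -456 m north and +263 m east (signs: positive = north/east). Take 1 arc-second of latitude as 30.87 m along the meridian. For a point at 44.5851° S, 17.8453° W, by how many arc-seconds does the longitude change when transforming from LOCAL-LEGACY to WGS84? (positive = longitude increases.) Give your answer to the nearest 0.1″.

Δλ = 12.0″

At latitude -44.5851°, cos φ = 0.712209.
1″ of longitude at this latitude = 30.87 × cos φ = 21.9859 m, so Δλ = 263.0 / 21.9859 = 11.962″.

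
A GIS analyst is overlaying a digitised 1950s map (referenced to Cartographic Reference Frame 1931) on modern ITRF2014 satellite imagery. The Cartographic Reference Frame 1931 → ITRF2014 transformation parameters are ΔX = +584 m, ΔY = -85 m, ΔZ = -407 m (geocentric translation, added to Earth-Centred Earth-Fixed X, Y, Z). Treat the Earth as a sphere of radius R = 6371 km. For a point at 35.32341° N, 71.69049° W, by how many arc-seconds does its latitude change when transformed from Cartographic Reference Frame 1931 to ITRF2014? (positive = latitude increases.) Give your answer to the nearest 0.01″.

Δφ = -15.70″

sin φ = 0.578191, cos φ = 0.815901, sin λ = -0.949373, cos λ = 0.314150.
North component: ΔN = −sin φ cos λ·ΔX − sin φ sin λ·ΔY + cos φ·ΔZ = −(0.578191)(0.314150)(584) − (0.578191)(-0.949373)(-85) + (0.815901)(-407) = -484.81 m.
1° of latitude spans πR/180 = 111195 m, so Δφ = -484.81 / 111195 × 3600 = -15.696″.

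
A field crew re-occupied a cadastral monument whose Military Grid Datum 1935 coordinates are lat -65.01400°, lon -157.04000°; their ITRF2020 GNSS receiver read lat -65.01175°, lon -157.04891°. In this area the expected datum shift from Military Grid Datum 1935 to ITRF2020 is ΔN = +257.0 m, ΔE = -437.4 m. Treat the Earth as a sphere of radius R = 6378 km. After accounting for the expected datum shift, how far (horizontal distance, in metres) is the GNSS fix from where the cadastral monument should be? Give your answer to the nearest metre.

Observed coordinate differences: Δφ = +0.00225°, Δλ = -0.00891°.
Converting to metres (1° lat = 111317 m, cos φ = 0.422397): observed ΔN = 250.5 m, observed ΔE = -418.9 m.
Subtracting the expected shift leaves a residual of 250.5 − (257.0) = -6.5 m north and -418.9 − (-437.4) = 18.5 m east.
Residual distance = √((-6.5)² + 18.5²) = 19.6 m.

20 m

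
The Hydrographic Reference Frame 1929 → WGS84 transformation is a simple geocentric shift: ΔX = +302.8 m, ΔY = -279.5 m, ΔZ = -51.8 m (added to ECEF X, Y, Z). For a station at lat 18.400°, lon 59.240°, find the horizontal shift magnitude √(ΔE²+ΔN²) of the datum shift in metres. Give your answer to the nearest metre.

404 m

The local east axis at (φ, λ) is (−sin λ, cos λ, 0), so ΔE = −sin(59.240°)·302.8 + cos(59.240°)·(-279.5) = -403.15 m.
The local north axis is (−sin φ cos λ, −sin φ sin λ, cos φ), giving ΔN = -48.883 + 75.812 − 49.152 = -22.22 m.
Horizontal magnitude = √(ΔE² + ΔN²) = √((-403.15)² + (-22.22)²) = 403.76 m.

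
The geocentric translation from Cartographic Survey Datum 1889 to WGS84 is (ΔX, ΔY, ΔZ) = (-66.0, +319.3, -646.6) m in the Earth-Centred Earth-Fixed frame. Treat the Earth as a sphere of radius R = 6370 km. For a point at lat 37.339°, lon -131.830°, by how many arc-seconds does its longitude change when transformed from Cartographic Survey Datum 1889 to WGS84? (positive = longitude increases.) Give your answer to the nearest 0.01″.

Δλ = -10.68″

sin φ = 0.606530, cos φ = 0.795061, sin λ = -0.745127, cos λ = -0.666923.
East component: ΔE = −sin λ·ΔX + cos λ·ΔY = −(-0.745127)(-66.0) + (-0.666923)(319.3) = -262.13 m.
1° of latitude spans πR/180 = 111177 m; at latitude φ, 1° of longitude spans that × cos φ = 88392.9 m, so Δλ = -262.13 / 88392.9 × 3600 = -10.676″.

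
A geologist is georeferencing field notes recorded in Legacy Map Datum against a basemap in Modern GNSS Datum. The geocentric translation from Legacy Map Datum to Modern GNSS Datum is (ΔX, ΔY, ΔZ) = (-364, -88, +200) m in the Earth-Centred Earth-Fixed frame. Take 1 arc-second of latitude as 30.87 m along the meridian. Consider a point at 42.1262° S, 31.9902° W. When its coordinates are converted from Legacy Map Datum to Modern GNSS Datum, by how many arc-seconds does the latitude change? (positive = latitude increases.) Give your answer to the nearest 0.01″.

Δφ = -0.89″

sin φ = -0.670766, cos φ = 0.741669, sin λ = -0.529774, cos λ = 0.848139.
North component: ΔN = −sin φ cos λ·ΔX − sin φ sin λ·ΔY + cos φ·ΔZ = −(-0.670766)(0.848139)(-364) − (-0.670766)(-0.529774)(-88) + (0.741669)(200) = -27.48 m.
1° of latitude spans 3600 × 30.87 = 111132 m, so Δφ = -27.48 / 111132 × 3600 = -0.890″.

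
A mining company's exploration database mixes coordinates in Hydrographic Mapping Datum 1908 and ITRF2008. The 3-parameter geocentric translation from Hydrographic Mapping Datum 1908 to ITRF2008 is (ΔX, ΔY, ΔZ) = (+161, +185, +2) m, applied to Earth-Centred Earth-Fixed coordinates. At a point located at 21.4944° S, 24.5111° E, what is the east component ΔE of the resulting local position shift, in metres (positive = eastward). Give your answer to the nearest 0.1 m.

ΔE = 101.5 m

The local east axis at (φ, λ) is (−sin λ, cos λ, 0), so ΔE = −sin(24.5111°)·161 + cos(24.5111°)·185 = 101.53 m.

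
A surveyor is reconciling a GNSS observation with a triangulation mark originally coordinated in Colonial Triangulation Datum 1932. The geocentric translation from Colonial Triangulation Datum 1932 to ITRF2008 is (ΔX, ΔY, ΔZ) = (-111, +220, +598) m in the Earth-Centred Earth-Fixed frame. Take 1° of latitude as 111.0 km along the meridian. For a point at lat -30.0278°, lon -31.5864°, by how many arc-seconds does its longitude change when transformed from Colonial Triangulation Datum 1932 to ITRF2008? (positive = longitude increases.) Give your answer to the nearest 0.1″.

Δλ = 4.8″

sin φ = -0.500420, cos φ = 0.865783, sin λ = -0.523784, cos λ = 0.851851.
East component: ΔE = −sin λ·ΔX + cos λ·ΔY = −(-0.523784)(-111) + (0.851851)(220) = 129.27 m.
1° of latitude spans 111000 m; at latitude φ, 1° of longitude spans that × cos φ = 96101.9 m, so Δλ = 129.27 / 96101.9 × 3600 = 4.842″.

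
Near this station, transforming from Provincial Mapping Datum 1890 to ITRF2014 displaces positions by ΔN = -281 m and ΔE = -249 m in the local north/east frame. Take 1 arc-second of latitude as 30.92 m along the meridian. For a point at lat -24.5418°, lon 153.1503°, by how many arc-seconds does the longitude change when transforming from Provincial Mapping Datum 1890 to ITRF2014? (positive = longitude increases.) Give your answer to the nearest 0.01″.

At latitude -24.5418°, cos φ = 0.909658.
1″ of longitude at this latitude = 30.92 × cos φ = 28.1266 m, so Δλ = -249.0 / 28.1266 = -8.853″.

Δλ = -8.85″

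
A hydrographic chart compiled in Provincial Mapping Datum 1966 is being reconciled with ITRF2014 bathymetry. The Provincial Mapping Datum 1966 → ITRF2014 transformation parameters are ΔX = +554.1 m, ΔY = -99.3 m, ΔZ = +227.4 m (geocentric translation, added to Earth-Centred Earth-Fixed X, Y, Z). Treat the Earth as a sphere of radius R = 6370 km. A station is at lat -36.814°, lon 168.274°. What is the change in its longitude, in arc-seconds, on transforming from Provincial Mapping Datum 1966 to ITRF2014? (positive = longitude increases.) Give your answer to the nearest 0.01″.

sin φ = -0.599219, cos φ = 0.800585, sin λ = 0.203232, cos λ = -0.979131.
East component: ΔE = −sin λ·ΔX + cos λ·ΔY = −(0.203232)(554.1) + (-0.979131)(-99.3) = -15.38 m.
1° of latitude spans πR/180 = 111177 m; at latitude φ, 1° of longitude spans that × cos φ = 89007.0 m, so Δλ = -15.38 / 89007.0 × 3600 = -0.622″.

Δλ = -0.62″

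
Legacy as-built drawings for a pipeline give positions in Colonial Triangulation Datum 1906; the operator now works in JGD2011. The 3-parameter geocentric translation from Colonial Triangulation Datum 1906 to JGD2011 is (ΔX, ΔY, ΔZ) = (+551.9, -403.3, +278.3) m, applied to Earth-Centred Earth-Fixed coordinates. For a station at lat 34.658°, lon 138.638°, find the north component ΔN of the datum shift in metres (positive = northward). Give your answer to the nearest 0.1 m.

At φ = 34.658°, λ = 138.638°: sin φ = 0.568677, cos φ = 0.822561, sin λ = 0.660814, cos λ = -0.750550.
ΔN = −sin φ cos λ·ΔX − sin φ sin λ·ΔY + cos φ·ΔZ = −(0.568677)(-0.750550)(551.9) − (0.568677)(0.660814)(-403.3) + (0.822561)(278.3) = 616.04 m.

ΔN = 616.0 m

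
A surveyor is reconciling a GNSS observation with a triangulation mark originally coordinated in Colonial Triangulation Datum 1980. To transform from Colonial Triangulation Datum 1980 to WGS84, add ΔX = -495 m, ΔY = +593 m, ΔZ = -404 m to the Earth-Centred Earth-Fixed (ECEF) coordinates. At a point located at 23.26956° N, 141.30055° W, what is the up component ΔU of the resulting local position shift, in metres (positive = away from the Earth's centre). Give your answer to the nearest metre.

The local up (radial) axis is (cos φ cos λ, cos φ sin λ, sin φ), giving ΔU = 354.892 − 340.605 − 159.603 = -145.32 m.

ΔU = -145 m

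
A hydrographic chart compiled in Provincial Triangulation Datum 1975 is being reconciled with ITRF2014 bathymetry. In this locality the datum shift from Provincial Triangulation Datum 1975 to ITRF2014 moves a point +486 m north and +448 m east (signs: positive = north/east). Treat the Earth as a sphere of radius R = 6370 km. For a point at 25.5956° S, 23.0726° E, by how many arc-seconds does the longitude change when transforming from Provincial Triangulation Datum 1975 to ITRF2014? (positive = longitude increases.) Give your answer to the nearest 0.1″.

Δλ = 16.1″

At latitude -25.5956°, cos φ = 0.901866.
One radian of longitude at latitude φ spans R cos φ, so Δλ = ΔE / (R cos φ) = 448.0 / (6370000 × 0.901866) = 7.7982e-05 rad = 16.085″.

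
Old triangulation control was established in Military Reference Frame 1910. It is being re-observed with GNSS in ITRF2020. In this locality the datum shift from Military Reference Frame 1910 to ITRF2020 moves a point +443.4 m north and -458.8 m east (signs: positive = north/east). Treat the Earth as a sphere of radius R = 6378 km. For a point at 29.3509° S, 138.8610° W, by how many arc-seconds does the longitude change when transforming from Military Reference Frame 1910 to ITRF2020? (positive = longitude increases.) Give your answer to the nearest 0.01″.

Δλ = -17.02″

At latitude -29.3509°, cos φ = 0.871634.
One radian of longitude at latitude φ spans R cos φ, so Δλ = ΔE / (R cos φ) = -458.8 / (6378000 × 0.871634) = -8.2529e-05 rad = -17.023″.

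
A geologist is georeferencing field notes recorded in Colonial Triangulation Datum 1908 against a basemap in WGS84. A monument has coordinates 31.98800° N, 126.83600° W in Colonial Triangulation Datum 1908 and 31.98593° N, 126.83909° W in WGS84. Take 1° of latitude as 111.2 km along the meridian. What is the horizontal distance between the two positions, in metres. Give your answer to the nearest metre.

371 m

Δφ = 31.98593° − 31.98800° = -0.00207°; Δλ = -126.83909° − -126.83600° = -0.00309°.
ΔN = Δφ × 111200 = -230.2 m; ΔE = Δλ × 111200 × cos(31.98800°) = -0.00309 × 111200 × 0.848159 = -291.4 m.
Distance = √(ΔE² + ΔN²) = √((-291.4)² + (-230.2)²) = 371.4 m.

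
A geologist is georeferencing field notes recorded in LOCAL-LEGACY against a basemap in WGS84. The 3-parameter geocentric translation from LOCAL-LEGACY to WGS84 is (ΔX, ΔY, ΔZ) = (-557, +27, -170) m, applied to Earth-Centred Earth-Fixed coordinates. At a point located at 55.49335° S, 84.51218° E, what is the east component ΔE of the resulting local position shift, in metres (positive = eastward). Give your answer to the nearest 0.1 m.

ΔE = 557.0 m

At φ = -55.49335°, λ = 84.51218°: sin φ = -0.824060, cos φ = 0.566502, sin λ = 0.995417, cos λ = 0.095634.
ΔE = −sin λ·ΔX + cos λ·ΔY = −(0.995417)·(-557) + (0.095634)·(27) = 557.03 m.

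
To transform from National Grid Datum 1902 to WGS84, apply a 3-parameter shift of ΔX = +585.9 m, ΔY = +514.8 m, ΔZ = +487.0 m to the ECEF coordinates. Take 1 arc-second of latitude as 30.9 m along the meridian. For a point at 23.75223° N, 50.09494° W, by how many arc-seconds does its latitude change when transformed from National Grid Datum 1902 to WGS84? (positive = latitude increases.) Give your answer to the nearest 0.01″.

sin φ = 0.402782, cos φ = 0.915296, sin λ = -0.767109, cos λ = 0.641517.
North component: ΔN = −sin φ cos λ·ΔX − sin φ sin λ·ΔY + cos φ·ΔZ = −(0.402782)(0.641517)(585.9) − (0.402782)(-0.767109)(514.8) + (0.915296)(487.0) = 453.42 m.
1° of latitude spans 3600 × 30.90 = 111240 m, so Δφ = 453.42 / 111240 × 3600 = 14.674″.

Δφ = 14.67″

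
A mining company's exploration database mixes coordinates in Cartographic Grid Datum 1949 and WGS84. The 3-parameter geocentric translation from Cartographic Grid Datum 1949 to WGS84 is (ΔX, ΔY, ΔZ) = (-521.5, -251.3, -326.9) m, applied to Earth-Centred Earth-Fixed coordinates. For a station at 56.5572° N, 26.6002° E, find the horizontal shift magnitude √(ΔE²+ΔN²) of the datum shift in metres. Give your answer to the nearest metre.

At φ = 56.5572°, λ = 26.6002°: sin φ = 0.834436, cos φ = 0.551104, sin λ = 0.447762, cos λ = 0.894153.
ΔE = −sin λ·ΔX + cos λ·ΔY = −(0.447762)·(-521.5) + (0.894153)·(-251.3) = 8.81 m.
ΔN = −sin φ cos λ·ΔX − sin φ sin λ·ΔY + cos φ·ΔZ = −(0.834436)(0.894153)(-521.5) − (0.834436)(0.447762)(-251.3) + (0.551104)(-326.9) = 302.84 m.
Horizontal magnitude = √(ΔE² + ΔN²) = √(8.81² + 302.84²) = 302.96 m.

303 m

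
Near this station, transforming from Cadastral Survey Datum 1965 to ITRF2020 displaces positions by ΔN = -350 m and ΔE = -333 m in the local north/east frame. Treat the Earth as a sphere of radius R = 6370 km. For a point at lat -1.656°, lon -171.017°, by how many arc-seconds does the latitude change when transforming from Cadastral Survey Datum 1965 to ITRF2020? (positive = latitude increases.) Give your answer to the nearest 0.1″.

Δφ = -11.3″

On a sphere of radius R, 1 rad of latitude = R, so Δφ = ΔN / R = -350.0 / 6370000 = -5.4945e-05 rad = -11.333″.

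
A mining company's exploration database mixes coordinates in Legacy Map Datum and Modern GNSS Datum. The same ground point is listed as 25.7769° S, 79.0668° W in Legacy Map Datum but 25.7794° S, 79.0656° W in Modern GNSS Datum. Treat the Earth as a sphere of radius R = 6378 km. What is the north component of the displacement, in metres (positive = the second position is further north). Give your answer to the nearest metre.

ΔN = -278 m

Δφ = -25.7794° − -25.7769° = -0.0025°; Δλ = -79.0656° − -79.0668° = +0.0012°.
1° along a meridian = πR/180 = 111317 m.
ΔN = Δφ × 111317 = -278.3 m; ΔE = Δλ × 111317 × cos(-25.7769°) = +0.0012 × 111317 × 0.900494 = 120.3 m.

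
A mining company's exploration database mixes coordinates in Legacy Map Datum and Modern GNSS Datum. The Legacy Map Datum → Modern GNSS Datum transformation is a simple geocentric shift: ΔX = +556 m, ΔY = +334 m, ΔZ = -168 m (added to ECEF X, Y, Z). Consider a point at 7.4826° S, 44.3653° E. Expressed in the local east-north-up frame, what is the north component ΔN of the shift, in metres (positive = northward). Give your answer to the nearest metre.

The local north axis is (−sin φ cos λ, −sin φ sin λ, cos φ), giving ΔN = 51.762 + 30.413 − 166.569 = -84.39 m.

ΔN = -84 m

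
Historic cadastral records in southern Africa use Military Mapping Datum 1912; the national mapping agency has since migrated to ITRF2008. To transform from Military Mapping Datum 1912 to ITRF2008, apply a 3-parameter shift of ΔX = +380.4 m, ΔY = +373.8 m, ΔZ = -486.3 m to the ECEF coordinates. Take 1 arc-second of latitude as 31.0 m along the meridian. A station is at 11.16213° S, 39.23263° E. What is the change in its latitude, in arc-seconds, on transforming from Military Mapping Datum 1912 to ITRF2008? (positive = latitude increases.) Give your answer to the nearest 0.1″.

sin φ = -0.193586, cos φ = 0.981083, sin λ = 0.632471, cos λ = 0.774584.
North component: ΔN = −sin φ cos λ·ΔX − sin φ sin λ·ΔY + cos φ·ΔZ = −(-0.193586)(0.774584)(380.4) − (-0.193586)(0.632471)(373.8) + (0.981083)(-486.3) = -374.29 m.
1° of latitude spans 3600 × 31.00 = 111600 m, so Δφ = -374.29 / 111600 × 3600 = -12.074″.

Δφ = -12.1″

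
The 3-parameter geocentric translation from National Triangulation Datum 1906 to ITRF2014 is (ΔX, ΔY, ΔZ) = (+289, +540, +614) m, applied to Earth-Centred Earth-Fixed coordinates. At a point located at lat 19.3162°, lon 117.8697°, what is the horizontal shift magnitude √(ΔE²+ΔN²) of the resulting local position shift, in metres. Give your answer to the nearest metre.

The local east axis at (φ, λ) is (−sin λ, cos λ, 0), so ΔE = −sin(117.8697°)·289 + cos(117.8697°)·540 = -507.91 m.
The local north axis is (−sin φ cos λ, −sin φ sin λ, cos φ), giving ΔN = 44.687 − 157.904 + 579.436 = 466.22 m.
Horizontal magnitude = √(ΔE² + ΔN²) = √((-507.91)² + 466.22²) = 689.44 m.

689 m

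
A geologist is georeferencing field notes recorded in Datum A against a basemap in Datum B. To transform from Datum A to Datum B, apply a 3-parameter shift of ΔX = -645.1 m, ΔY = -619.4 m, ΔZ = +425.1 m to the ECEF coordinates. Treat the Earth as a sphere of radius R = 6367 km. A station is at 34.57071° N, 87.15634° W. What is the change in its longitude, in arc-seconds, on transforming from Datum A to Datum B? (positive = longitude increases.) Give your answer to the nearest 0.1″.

Δλ = -26.6″

sin φ = 0.567423, cos φ = 0.823427, sin λ = -0.998769, cos λ = 0.049611.
East component: ΔE = −sin λ·ΔX + cos λ·ΔY = −(-0.998769)(-645.1) + (0.049611)(-619.4) = -675.03 m.
1° of latitude spans πR/180 = 111125 m; at latitude φ, 1° of longitude spans that × cos φ = 91503.4 m, so Δλ = -675.03 / 91503.4 × 3600 = -26.558″.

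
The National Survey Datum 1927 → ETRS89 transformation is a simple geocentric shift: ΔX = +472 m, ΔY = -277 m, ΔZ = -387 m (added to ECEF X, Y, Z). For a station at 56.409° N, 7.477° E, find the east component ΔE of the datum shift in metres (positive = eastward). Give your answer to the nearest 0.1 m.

ΔE = -336.1 m

At φ = 56.409°, λ = 7.477°: sin φ = 0.833008, cos φ = 0.553261, sin λ = 0.130128, cos λ = 0.991497.
ΔE = −sin λ·ΔX + cos λ·ΔY = −(0.130128)·(472) + (0.991497)·(-277) = -336.07 m.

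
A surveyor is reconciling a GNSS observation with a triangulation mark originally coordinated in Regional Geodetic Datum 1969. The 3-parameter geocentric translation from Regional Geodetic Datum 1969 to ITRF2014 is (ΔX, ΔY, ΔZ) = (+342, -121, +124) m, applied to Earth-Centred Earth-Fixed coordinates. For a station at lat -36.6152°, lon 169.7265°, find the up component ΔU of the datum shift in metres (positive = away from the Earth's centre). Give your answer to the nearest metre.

The local up (radial) axis is (cos φ cos λ, cos φ sin λ, sin φ), giving ΔU = -270.108 − 17.321 − 73.958 = -361.39 m.

ΔU = -361 m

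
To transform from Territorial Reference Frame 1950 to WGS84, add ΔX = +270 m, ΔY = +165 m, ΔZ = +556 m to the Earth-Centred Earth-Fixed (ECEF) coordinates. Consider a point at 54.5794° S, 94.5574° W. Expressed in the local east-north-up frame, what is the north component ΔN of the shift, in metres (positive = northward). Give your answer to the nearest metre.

ΔN = 171 m

At φ = -54.5794°, λ = -94.5574°: sin φ = -0.814919, cos φ = 0.579574, sin λ = -0.996838, cos λ = -0.079458.
ΔN = −sin φ cos λ·ΔX − sin φ sin λ·ΔY + cos φ·ΔZ = −(-0.814919)(-0.079458)(270) − (-0.814919)(-0.996838)(165) + (0.579574)(556) = 170.72 m.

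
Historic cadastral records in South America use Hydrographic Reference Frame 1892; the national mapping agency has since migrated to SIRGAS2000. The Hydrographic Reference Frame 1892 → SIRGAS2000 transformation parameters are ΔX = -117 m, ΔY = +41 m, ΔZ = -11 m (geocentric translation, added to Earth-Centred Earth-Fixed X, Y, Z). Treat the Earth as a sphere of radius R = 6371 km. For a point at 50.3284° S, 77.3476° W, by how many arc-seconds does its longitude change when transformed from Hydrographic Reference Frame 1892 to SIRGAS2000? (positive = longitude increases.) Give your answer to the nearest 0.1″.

Δλ = -5.3″

sin φ = -0.769716, cos φ = 0.638386, sin λ = -0.975717, cos λ = 0.219036.
East component: ΔE = −sin λ·ΔX + cos λ·ΔY = −(-0.975717)(-117) + (0.219036)(41) = -105.18 m.
1° of latitude spans πR/180 = 111195 m; at latitude φ, 1° of longitude spans that × cos φ = 70985.3 m, so Δλ = -105.18 / 70985.3 × 3600 = -5.334″.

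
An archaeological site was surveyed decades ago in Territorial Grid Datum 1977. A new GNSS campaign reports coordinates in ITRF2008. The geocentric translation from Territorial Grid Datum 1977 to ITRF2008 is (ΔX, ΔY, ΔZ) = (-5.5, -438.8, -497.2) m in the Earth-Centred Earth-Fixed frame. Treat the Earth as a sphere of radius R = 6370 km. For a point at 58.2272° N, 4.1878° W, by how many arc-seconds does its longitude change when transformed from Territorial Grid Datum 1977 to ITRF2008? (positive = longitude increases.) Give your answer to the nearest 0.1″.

sin φ = 0.850143, cos φ = 0.526552, sin λ = -0.073026, cos λ = 0.997330.
East component: ΔE = −sin λ·ΔX + cos λ·ΔY = −(-0.073026)(-5.5) + (0.997330)(-438.8) = -438.03 m.
1° of latitude spans πR/180 = 111177 m; at latitude φ, 1° of longitude spans that × cos φ = 58540.8 m, so Δλ = -438.03 / 58540.8 × 3600 = -26.937″.

Δλ = -26.9″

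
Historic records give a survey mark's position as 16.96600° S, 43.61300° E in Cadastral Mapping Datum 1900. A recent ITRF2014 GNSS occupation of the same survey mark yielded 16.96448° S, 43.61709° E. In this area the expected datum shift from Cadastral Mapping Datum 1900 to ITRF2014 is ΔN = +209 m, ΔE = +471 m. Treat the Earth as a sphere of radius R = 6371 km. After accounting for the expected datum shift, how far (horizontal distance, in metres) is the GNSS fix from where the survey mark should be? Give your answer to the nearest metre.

54 m

Observed coordinate differences: Δφ = +0.00152°, Δλ = +0.00409°.
Converting to metres (1° lat = 111195 m, cos φ = 0.956478): observed ΔN = 169.0 m, observed ΔE = 435.0 m.
Subtracting the expected shift leaves a residual of 169.0 − (209) = -40.0 m north and 435.0 − (471) = -36.0 m east.
Residual distance = √((-40.0)² + (-36.0)²) = 53.8 m.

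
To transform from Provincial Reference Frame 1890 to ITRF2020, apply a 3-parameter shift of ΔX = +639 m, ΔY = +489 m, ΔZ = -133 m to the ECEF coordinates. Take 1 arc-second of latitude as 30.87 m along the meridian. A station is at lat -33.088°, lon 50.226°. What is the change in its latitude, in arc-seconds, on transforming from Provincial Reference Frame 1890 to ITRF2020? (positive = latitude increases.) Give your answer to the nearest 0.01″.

Δφ = 10.27″

sin φ = -0.545926, cos φ = 0.837833, sin λ = 0.768574, cos λ = 0.639761.
North component: ΔN = −sin φ cos λ·ΔX − sin φ sin λ·ΔY + cos φ·ΔZ = −(-0.545926)(0.639761)(639) − (-0.545926)(0.768574)(489) + (0.837833)(-133) = 316.92 m.
1° of latitude spans 3600 × 30.87 = 111132 m, so Δφ = 316.92 / 111132 × 3600 = 10.266″.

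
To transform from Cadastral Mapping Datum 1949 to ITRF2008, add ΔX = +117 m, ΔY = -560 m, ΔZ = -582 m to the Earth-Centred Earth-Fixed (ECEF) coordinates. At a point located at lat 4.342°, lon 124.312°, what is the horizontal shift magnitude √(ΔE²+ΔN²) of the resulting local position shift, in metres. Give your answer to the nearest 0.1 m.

583.0 m

The local east axis at (φ, λ) is (−sin λ, cos λ, 0), so ΔE = −sin(124.312°)·117 + cos(124.312°)·(-560) = 219.03 m.
The local north axis is (−sin φ cos λ, −sin φ sin λ, cos φ), giving ΔN = 4.993 + 35.019 − 580.330 = -540.32 m.
Horizontal magnitude = √(ΔE² + ΔN²) = √(219.03² + (-540.32)²) = 583.02 m.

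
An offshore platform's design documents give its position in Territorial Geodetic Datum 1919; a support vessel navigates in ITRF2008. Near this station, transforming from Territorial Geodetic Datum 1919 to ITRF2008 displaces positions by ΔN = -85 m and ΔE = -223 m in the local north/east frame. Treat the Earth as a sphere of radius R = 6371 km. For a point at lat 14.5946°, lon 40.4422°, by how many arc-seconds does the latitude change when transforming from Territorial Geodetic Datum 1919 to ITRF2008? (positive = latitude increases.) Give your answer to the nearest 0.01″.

Δφ = -2.75″

On a sphere of radius R, 1 rad of latitude = R, so Δφ = ΔN / R = -85.0 / 6371000 = -1.3342e-05 rad = -2.752″.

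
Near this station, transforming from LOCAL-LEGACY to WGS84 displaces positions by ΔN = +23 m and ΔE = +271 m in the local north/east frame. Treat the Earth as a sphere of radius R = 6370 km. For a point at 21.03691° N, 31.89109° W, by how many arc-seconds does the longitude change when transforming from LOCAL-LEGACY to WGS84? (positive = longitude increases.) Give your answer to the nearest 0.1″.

Δλ = 9.4″

At latitude 21.03691°, cos φ = 0.933349.
One radian of longitude at latitude φ spans R cos φ, so Δλ = ΔE / (R cos φ) = 271.0 / (6370000 × 0.933349) = 4.5581e-05 rad = 9.402″.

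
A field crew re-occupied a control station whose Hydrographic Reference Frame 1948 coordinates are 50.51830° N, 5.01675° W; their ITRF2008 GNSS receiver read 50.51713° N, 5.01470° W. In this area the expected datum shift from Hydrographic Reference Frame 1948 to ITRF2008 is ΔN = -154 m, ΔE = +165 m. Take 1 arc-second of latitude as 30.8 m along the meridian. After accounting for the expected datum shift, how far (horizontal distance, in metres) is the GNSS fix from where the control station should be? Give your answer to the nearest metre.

32 m

Observed coordinate differences: Δφ = -0.00117°, Δλ = +0.00205°.
Converting to metres (1° lat = 110880 m, cos φ = 0.635832): observed ΔN = -129.7 m, observed ΔE = 144.5 m.
Subtracting the expected shift leaves a residual of -129.7 − (-154) = 24.3 m north and 144.5 − (165) = -20.5 m east.
Residual distance = √(24.3² + (-20.5)²) = 31.8 m.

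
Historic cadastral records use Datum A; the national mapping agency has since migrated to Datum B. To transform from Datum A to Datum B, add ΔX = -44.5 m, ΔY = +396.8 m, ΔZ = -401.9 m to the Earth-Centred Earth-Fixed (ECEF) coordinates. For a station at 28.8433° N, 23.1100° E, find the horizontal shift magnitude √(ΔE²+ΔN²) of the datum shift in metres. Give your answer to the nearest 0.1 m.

558.8 m

The local east axis at (φ, λ) is (−sin λ, cos λ, 0), so ΔE = −sin(23.1100°)·(-44.5) + cos(23.1100°)·396.8 = 382.42 m.
The local north axis is (−sin φ cos λ, −sin φ sin λ, cos φ), giving ΔN = 19.745 − 75.133 − 352.041 = -407.43 m.
Horizontal magnitude = √(ΔE² + ΔN²) = √(382.42² + (-407.43)²) = 558.79 m.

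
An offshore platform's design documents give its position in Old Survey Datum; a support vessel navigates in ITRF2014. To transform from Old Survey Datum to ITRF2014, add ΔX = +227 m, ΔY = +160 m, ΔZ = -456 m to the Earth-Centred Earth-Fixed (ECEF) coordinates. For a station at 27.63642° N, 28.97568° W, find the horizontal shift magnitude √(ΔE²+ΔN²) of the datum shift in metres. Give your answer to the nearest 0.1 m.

523.6 m

The local east axis at (φ, λ) is (−sin λ, cos λ, 0), so ΔE = −sin(-28.97568°)·227 + cos(-28.97568°)·160 = 249.94 m.
The local north axis is (−sin φ cos λ, −sin φ sin λ, cos φ), giving ΔN = -92.116 + 35.954 − 403.974 = -460.14 m.
Horizontal magnitude = √(ΔE² + ΔN²) = √(249.94² + (-460.14)²) = 523.64 m.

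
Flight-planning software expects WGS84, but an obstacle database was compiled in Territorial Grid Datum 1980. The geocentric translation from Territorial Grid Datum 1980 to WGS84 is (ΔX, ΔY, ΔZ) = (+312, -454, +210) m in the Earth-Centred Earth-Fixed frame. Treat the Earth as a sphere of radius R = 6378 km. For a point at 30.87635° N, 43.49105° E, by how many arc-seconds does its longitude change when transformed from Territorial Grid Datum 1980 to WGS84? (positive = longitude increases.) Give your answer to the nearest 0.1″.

sin φ = 0.513187, cos φ = 0.858277, sin λ = 0.688241, cos λ = 0.725482.
East component: ΔE = −sin λ·ΔX + cos λ·ΔY = −(0.688241)(312) + (0.725482)(-454) = -544.10 m.
1° of latitude spans πR/180 = 111317 m; at latitude φ, 1° of longitude spans that × cos φ = 95540.9 m, so Δλ = -544.10 / 95540.9 × 3600 = -20.502″.

Δλ = -20.5″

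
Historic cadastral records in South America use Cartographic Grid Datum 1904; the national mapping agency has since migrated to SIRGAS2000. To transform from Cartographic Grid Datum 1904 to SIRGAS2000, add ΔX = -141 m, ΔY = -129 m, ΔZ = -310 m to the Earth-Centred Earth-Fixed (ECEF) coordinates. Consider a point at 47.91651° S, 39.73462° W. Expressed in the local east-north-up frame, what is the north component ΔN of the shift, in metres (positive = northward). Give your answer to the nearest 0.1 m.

ΔN = -227.0 m

The local north axis is (−sin φ cos λ, −sin φ sin λ, cos φ), giving ΔN = -80.474 + 61.200 − 207.766 = -227.04 m.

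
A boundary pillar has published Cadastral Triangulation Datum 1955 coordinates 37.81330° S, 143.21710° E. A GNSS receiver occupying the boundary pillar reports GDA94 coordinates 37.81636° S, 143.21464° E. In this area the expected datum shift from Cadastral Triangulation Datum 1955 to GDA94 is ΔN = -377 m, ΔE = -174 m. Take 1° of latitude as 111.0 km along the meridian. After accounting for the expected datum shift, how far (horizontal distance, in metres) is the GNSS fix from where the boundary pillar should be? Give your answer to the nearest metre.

Observed coordinate differences: Δφ = -0.00306°, Δλ = -0.00246°.
Converting to metres (1° lat = 111000 m, cos φ = 0.790013): observed ΔN = -339.7 m, observed ΔE = -215.7 m.
Subtracting the expected shift leaves a residual of -339.7 − (-377) = 37.3 m north and -215.7 − (-174) = -41.7 m east.
Residual distance = √(37.3² + (-41.7)²) = 56.0 m.

56 m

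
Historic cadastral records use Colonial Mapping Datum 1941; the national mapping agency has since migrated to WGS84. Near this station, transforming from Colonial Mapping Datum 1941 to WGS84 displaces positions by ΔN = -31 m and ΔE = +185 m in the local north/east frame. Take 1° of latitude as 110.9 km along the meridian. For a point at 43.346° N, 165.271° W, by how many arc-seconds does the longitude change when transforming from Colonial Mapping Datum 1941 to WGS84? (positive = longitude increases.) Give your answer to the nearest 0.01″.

Δλ = 8.26″

At latitude 43.346°, cos φ = 0.727222.
1° of longitude at this latitude = 110.9 × cos φ = 80.65 km, so Δλ = 185.0 / 80648.9 = 0.0022939° = 8.258″.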